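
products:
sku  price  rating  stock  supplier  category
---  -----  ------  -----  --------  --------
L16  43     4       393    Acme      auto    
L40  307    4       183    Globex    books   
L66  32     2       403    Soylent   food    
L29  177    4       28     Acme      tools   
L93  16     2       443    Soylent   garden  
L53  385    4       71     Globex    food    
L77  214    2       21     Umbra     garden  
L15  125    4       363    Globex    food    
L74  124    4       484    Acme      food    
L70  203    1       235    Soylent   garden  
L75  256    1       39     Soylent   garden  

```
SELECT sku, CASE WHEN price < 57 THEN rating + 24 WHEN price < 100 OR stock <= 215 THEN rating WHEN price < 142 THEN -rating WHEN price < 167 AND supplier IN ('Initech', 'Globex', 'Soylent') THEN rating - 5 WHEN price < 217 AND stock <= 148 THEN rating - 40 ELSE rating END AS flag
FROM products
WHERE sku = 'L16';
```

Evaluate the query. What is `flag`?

sku = L16: price=43, rating=4, stock=393, supplier=Acme, category=auto.
price < 57 → true → 28

28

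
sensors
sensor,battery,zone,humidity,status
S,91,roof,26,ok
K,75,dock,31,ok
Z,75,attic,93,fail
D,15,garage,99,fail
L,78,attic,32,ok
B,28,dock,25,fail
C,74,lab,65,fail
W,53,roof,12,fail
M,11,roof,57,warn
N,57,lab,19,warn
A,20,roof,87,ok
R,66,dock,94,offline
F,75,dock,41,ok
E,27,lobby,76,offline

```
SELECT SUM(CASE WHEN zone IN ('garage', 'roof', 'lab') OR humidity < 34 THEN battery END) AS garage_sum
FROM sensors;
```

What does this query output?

sensor=S: ✓ → 91
sensor=K: ✓ → 75
sensor=Z: ✗
sensor=D: ✓ → 15
sensor=L: ✓ → 78
sensor=B: ✓ → 28
sensor=C: ✓ → 74
sensor=W: ✓ → 53
sensor=M: ✓ → 11
sensor=N: ✓ → 57
sensor=A: ✓ → 20
sensor=R: ✗
sensor=F: ✗
sensor=E: ✗
garage_sum = 91 + 75 + 15 + 78 + 28 + 74 + 53 + 11 + 57 + 20 = 502

502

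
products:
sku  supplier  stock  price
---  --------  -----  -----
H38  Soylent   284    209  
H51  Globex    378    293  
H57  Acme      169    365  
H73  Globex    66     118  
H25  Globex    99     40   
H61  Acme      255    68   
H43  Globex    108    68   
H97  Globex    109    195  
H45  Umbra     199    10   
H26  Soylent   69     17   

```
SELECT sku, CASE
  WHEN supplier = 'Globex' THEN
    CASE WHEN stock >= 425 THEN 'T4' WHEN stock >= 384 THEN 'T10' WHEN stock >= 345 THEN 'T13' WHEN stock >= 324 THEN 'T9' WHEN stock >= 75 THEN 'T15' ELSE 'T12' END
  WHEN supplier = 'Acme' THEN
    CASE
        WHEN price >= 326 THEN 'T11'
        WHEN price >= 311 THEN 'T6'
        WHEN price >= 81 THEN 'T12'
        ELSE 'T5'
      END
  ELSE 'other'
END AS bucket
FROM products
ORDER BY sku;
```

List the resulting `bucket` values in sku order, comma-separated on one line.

sku=H25: supplier='Globex' → inner[stock >= 75] → T15
sku=H26: supplier='Soylent' → outer ELSE → other
sku=H38: supplier='Soylent' → outer ELSE → other
sku=H43: supplier='Globex' → inner[stock >= 75] → T15
sku=H45: supplier='Umbra' → outer ELSE → other
sku=H51: supplier='Globex' → inner[stock >= 345] → T13
sku=H57: supplier='Acme' → inner[price >= 326] → T11
sku=H61: supplier='Acme' → inner[ELSE] → T5
sku=H73: supplier='Globex' → inner[ELSE] → T12
sku=H97: supplier='Globex' → inner[stock >= 75] → T15

T15, other, other, T15, other, T13, T11, T5, T12, T15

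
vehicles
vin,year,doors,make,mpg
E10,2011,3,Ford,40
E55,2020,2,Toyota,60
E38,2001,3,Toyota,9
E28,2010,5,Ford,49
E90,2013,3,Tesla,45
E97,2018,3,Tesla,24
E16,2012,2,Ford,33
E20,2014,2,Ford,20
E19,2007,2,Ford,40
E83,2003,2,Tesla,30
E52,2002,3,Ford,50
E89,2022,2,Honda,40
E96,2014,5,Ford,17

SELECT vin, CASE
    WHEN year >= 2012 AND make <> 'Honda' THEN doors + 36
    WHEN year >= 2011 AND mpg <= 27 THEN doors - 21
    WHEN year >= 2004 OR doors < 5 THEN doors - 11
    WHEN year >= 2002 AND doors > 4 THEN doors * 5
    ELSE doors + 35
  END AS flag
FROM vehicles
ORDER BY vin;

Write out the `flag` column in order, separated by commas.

vin=E10: year >= 2004 OR doors < 5 → -8
vin=E16: year >= 2012 AND make <> 'Honda' → 38
vin=E19: year >= 2004 OR doors < 5 → -9
vin=E20: year >= 2012 AND make <> 'Honda' → 38
vin=E28: year >= 2004 OR doors < 5 → -6
vin=E38: year >= 2004 OR doors < 5 → -8
vin=E52: year >= 2004 OR doors < 5 → -8
vin=E55: year >= 2012 AND make <> 'Honda' → 38
vin=E83: year >= 2004 OR doors < 5 → -9
vin=E89: year >= 2004 OR doors < 5 → -9
vin=E90: year >= 2012 AND make <> 'Honda' → 39
vin=E96: year >= 2012 AND make <> 'Honda' → 41
vin=E97: year >= 2012 AND make <> 'Honda' → 39

-8, 38, -9, 38, -6, -8, -8, 38, -9, -9, 39, 41, 39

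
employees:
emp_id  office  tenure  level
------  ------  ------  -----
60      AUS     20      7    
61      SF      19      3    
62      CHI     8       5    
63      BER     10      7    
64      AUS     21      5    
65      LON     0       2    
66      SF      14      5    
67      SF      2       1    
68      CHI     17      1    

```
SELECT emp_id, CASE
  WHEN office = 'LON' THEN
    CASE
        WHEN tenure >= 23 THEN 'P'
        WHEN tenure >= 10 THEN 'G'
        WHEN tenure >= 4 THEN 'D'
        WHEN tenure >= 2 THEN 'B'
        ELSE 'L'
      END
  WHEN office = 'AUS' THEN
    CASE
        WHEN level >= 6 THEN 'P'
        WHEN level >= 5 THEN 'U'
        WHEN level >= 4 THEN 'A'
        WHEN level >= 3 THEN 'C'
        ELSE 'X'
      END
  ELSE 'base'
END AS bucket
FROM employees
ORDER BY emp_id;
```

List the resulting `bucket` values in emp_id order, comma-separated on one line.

P, base, base, base, U, L, base, base, base

emp_id=60: office='AUS' → inner[level >= 6] → P
emp_id=61: office='SF' → outer ELSE → base
emp_id=62: office='CHI' → outer ELSE → base
emp_id=63: office='BER' → outer ELSE → base
emp_id=64: office='AUS' → inner[level >= 5] → U
emp_id=65: office='LON' → inner[ELSE] → L
emp_id=66: office='SF' → outer ELSE → base
emp_id=67: office='SF' → outer ELSE → base
emp_id=68: office='CHI' → outer ELSE → base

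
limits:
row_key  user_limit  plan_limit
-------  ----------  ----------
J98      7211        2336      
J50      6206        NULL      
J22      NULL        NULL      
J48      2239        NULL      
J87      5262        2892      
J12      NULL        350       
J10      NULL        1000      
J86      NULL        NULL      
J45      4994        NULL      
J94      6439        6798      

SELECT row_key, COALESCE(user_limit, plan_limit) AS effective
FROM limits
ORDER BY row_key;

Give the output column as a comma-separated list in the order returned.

row_key=J10: user_limit=NULL, plan_limit=1000 → 1000
row_key=J12: user_limit=NULL, plan_limit=350 → 350
row_key=J22: user_limit=NULL, plan_limit=NULL (all NULL) → NULL
row_key=J45: user_limit=4994 → 4994
row_key=J48: user_limit=2239 → 2239
row_key=J50: user_limit=6206 → 6206
row_key=J86: user_limit=NULL, plan_limit=NULL (all NULL) → NULL
row_key=J87: user_limit=5262 → 5262
row_key=J94: user_limit=6439 → 6439
row_key=J98: user_limit=7211 → 7211

1000, 350, NULL, 4994, 2239, 6206, NULL, 5262, 6439, 7211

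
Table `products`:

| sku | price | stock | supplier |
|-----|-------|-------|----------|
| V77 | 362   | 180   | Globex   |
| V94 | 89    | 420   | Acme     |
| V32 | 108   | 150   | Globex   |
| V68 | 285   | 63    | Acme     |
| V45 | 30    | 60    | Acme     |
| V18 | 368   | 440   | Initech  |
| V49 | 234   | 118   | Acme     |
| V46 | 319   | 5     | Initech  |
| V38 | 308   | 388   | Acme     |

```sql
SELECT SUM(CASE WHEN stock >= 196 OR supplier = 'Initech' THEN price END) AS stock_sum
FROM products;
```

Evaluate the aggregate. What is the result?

1084

sku=V77: ✗
sku=V94: ✓ → 89
sku=V32: ✗
sku=V68: ✗
sku=V45: ✗
sku=V18: ✓ → 368
sku=V49: ✗
sku=V46: ✓ → 319
sku=V38: ✓ → 308
stock_sum = 89 + 368 + 319 + 308 = 1084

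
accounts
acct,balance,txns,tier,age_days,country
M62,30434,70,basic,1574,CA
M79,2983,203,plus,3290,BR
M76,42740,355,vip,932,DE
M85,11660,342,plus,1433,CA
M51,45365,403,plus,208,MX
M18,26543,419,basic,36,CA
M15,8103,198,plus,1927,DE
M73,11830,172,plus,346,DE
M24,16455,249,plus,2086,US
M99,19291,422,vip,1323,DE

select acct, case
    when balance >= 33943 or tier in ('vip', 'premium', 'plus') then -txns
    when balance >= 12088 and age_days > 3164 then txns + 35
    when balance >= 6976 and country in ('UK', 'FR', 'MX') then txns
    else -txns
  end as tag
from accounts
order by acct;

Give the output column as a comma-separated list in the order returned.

acct=M15: balance >= 33943 or tier in ('vip', 'premium', 'plus') → -198
acct=M18: ELSE → -419
acct=M24: balance >= 33943 or tier in ('vip', 'premium', 'plus') → -249
acct=M51: balance >= 33943 or tier in ('vip', 'premium', 'plus') → -403
acct=M62: ELSE → -70
acct=M73: balance >= 33943 or tier in ('vip', 'premium', 'plus') → -172
acct=M76: balance >= 33943 or tier in ('vip', 'premium', 'plus') → -355
acct=M79: balance >= 33943 or tier in ('vip', 'premium', 'plus') → -203
acct=M85: balance >= 33943 or tier in ('vip', 'premium', 'plus') → -342
acct=M99: balance >= 33943 or tier in ('vip', 'premium', 'plus') → -422

-198, -419, -249, -403, -70, -172, -355, -203, -342, -422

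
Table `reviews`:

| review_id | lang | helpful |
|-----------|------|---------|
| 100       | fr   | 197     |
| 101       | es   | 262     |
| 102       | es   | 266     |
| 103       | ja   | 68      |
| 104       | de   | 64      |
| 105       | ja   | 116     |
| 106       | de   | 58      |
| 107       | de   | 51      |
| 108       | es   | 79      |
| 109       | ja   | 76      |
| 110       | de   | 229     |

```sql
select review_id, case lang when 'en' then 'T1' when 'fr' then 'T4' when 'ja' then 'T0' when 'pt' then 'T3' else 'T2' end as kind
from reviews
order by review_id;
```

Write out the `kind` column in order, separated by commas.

review_id=100: lang='fr' → T4
review_id=101: ELSE → T2
review_id=102: ELSE → T2
review_id=103: lang='ja' → T0
review_id=104: ELSE → T2
review_id=105: lang='ja' → T0
review_id=106: ELSE → T2
review_id=107: ELSE → T2
review_id=108: ELSE → T2
review_id=109: lang='ja' → T0
review_id=110: ELSE → T2

T4, T2, T2, T0, T2, T0, T2, T2, T2, T0, T2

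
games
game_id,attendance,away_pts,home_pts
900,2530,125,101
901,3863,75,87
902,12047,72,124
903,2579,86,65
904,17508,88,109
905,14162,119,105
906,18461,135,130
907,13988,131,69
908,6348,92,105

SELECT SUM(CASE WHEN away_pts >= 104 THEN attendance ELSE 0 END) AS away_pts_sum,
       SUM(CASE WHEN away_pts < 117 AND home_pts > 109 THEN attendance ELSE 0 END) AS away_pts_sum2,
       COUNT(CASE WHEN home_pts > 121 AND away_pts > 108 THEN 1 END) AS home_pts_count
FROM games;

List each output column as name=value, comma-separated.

away_pts_sum=49141, away_pts_sum2=12047, home_pts_count=1

[away_pts_sum: away_pts >= 104]
game_id=900: ✓ → 2530
game_id=901: ✗
game_id=902: ✗
game_id=903: ✗
game_id=904: ✗
game_id=905: ✓ → 14162
game_id=906: ✓ → 18461
game_id=907: ✓ → 13988
game_id=908: ✗
away_pts_sum = 2530 + 14162 + 18461 + 13988 = 49141
—
[away_pts_sum2: away_pts < 117 AND home_pts > 109]
game_id=900: ✗
game_id=901: ✗
game_id=902: ✓ → 12047
game_id=903: ✗
game_id=904: ✗
game_id=905: ✗
game_id=906: ✗
game_id=907: ✗
game_id=908: ✗
away_pts_sum2 = 12047
—
[home_pts_count: home_pts > 121 AND away_pts > 108]
game_id=900: ✗
game_id=901: ✗
game_id=902: ✗
game_id=903: ✗
game_id=904: ✗
game_id=905: ✗
game_id=906: ✓ → 1
game_id=907: ✗
game_id=908: ✗
home_pts_count = COUNT(1) = 1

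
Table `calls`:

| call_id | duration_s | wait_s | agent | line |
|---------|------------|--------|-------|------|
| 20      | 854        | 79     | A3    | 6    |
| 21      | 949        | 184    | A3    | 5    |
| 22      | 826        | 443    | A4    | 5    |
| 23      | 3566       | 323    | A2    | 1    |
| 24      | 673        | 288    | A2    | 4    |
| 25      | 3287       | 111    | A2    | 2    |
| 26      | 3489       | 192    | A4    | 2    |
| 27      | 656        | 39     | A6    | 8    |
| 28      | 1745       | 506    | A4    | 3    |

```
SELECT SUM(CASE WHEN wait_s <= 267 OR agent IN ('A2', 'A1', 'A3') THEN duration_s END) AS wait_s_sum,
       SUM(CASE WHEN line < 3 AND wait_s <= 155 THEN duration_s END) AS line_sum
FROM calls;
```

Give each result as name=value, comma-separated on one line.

[wait_s_sum: wait_s <= 267 OR agent IN ('A2', 'A1', 'A3')]
call_id=20: ✓ → 854
call_id=21: ✓ → 949
call_id=22: ✗
call_id=23: ✓ → 3566
call_id=24: ✓ → 673
call_id=25: ✓ → 3287
call_id=26: ✓ → 3489
call_id=27: ✓ → 656
call_id=28: ✗
wait_s_sum = 854 + 949 + 3566 + 673 + 3287 + 3489 + 656 = 13474
—
[line_sum: line < 3 AND wait_s <= 155]
call_id=20: ✗
call_id=21: ✗
call_id=22: ✗
call_id=23: ✗
call_id=24: ✗
call_id=25: ✓ → 3287
call_id=26: ✗
call_id=27: ✗
call_id=28: ✗
line_sum = 3287

wait_s_sum=13474, line_sum=3287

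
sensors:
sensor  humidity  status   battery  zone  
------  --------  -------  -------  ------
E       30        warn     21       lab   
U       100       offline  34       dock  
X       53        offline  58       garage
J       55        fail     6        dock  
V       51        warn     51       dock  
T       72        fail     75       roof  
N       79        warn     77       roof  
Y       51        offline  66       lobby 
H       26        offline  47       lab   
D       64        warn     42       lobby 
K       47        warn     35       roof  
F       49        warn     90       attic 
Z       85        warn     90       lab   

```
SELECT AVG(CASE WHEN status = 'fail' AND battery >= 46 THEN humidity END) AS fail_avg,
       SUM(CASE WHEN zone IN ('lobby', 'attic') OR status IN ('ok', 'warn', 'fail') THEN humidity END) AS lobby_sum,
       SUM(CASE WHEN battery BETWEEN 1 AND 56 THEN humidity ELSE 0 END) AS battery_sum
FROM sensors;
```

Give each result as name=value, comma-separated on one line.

[fail_avg: status = 'fail' AND battery >= 46]
sensor=E: ✗
sensor=U: ✗
sensor=X: ✗
sensor=J: ✗
sensor=V: ✗
sensor=T: ✓ → 72
sensor=N: ✗
sensor=Y: ✗
sensor=H: ✗
sensor=D: ✗
sensor=K: ✗
sensor=F: ✗
sensor=Z: ✗
fail_avg = 72
—
[lobby_sum: zone IN ('lobby', 'attic') OR status IN ('ok', 'warn', 'fail')]
sensor=E: ✓ → 30
sensor=U: ✗
sensor=X: ✗
sensor=J: ✓ → 55
sensor=V: ✓ → 51
sensor=T: ✓ → 72
sensor=N: ✓ → 79
sensor=Y: ✓ → 51
sensor=H: ✗
sensor=D: ✓ → 64
sensor=K: ✓ → 47
sensor=F: ✓ → 49
sensor=Z: ✓ → 85
lobby_sum = 30 + 55 + 51 + 72 + 79 + 51 + 64 + 47 + 49 + 85 = 583
—
[battery_sum: battery BETWEEN 1 AND 56]
sensor=E: ✓ → 30
sensor=U: ✓ → 100
sensor=X: ✗
sensor=J: ✓ → 55
sensor=V: ✓ → 51
sensor=T: ✗
sensor=N: ✗
sensor=Y: ✗
sensor=H: ✓ → 26
sensor=D: ✓ → 64
sensor=K: ✓ → 47
sensor=F: ✗
sensor=Z: ✗
battery_sum = 30 + 100 + 55 + 51 + 26 + 64 + 47 = 373

fail_avg=72, lobby_sum=583, battery_sum=373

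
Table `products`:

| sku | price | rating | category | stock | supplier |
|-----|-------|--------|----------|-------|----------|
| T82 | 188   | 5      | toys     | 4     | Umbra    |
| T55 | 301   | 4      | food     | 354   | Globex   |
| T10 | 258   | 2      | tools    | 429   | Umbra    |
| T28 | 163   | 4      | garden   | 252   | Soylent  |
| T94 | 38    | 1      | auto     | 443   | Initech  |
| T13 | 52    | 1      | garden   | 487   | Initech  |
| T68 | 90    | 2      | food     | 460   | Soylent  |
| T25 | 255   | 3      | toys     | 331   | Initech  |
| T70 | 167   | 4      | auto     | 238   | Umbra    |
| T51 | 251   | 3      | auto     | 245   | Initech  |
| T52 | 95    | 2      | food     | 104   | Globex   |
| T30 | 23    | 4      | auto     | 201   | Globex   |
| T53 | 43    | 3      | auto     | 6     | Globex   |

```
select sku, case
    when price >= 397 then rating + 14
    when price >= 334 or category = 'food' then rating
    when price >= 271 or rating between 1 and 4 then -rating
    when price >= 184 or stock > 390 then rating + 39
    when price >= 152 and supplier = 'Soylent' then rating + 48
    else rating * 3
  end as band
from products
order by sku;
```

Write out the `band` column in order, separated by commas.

sku=T10: price >= 271 or rating between 1 and 4 → -2
sku=T13: price >= 271 or rating between 1 and 4 → -1
sku=T25: price >= 271 or rating between 1 and 4 → -3
sku=T28: price >= 271 or rating between 1 and 4 → -4
sku=T30: price >= 271 or rating between 1 and 4 → -4
sku=T51: price >= 271 or rating between 1 and 4 → -3
sku=T52: price >= 334 or category = 'food' → 2
sku=T53: price >= 271 or rating between 1 and 4 → -3
sku=T55: price >= 334 or category = 'food' → 4
sku=T68: price >= 334 or category = 'food' → 2
sku=T70: price >= 271 or rating between 1 and 4 → -4
sku=T82: price >= 184 or stock > 390 → 44
sku=T94: price >= 271 or rating between 1 and 4 → -1

-2, -1, -3, -4, -4, -3, 2, -3, 4, 2, -4, 44, -1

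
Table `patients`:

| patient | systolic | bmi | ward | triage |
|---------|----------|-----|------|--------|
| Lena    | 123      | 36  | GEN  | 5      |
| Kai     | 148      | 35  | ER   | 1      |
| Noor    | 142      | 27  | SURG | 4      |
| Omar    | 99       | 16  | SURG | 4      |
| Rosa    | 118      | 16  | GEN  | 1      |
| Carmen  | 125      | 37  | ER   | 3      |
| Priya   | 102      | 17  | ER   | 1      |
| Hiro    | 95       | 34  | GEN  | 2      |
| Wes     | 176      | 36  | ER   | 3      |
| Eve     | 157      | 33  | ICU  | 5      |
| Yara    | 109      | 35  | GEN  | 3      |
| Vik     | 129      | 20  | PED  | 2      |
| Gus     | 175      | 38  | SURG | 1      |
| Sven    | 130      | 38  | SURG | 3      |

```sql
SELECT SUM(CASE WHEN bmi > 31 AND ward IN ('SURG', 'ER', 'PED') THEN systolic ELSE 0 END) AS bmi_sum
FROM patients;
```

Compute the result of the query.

patient=Lena: ✗
patient=Kai: ✓ → 148
patient=Noor: ✗
patient=Omar: ✗
patient=Rosa: ✗
patient=Carmen: ✓ → 125
patient=Priya: ✗
patient=Hiro: ✗
patient=Wes: ✓ → 176
patient=Eve: ✗
patient=Yara: ✗
patient=Vik: ✗
patient=Gus: ✓ → 175
patient=Sven: ✓ → 130
bmi_sum = 148 + 125 + 176 + 175 + 130 = 754

754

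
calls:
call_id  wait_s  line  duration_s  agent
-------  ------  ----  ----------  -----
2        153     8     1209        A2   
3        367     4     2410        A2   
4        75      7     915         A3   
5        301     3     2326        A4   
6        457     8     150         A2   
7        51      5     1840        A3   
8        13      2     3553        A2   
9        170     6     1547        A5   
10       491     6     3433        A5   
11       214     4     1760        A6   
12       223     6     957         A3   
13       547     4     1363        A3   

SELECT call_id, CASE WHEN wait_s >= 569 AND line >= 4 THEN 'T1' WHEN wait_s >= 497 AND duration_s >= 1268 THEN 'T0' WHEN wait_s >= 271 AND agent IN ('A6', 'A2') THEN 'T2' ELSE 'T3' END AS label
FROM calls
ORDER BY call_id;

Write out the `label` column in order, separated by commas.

T3, T2, T3, T3, T2, T3, T3, T3, T3, T3, T3, T0

call_id=2: ELSE → T3
call_id=3: wait_s >= 271 AND agent IN ('A6', 'A2') → T2
call_id=4: ELSE → T3
call_id=5: ELSE → T3
call_id=6: wait_s >= 271 AND agent IN ('A6', 'A2') → T2
call_id=7: ELSE → T3
call_id=8: ELSE → T3
call_id=9: ELSE → T3
call_id=10: ELSE → T3
call_id=11: ELSE → T3
call_id=12: ELSE → T3
call_id=13: wait_s >= 497 AND duration_s >= 1268 → T0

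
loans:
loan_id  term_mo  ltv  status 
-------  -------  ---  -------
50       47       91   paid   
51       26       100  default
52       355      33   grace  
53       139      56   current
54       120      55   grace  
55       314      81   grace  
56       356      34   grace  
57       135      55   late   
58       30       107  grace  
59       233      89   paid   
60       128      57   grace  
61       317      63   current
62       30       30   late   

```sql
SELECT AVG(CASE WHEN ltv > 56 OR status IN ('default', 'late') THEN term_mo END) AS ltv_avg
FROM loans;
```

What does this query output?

loan_id=50: ✓ → 47
loan_id=51: ✓ → 26
loan_id=52: ✗
loan_id=53: ✗
loan_id=54: ✗
loan_id=55: ✓ → 314
loan_id=56: ✗
loan_id=57: ✓ → 135
loan_id=58: ✓ → 30
loan_id=59: ✓ → 233
loan_id=60: ✓ → 128
loan_id=61: ✓ → 317
loan_id=62: ✓ → 30
ltv_avg = (47 + 26 + 314 + 135 + 30 + 233 + 128 + 317 + 30) / 9 = 140

140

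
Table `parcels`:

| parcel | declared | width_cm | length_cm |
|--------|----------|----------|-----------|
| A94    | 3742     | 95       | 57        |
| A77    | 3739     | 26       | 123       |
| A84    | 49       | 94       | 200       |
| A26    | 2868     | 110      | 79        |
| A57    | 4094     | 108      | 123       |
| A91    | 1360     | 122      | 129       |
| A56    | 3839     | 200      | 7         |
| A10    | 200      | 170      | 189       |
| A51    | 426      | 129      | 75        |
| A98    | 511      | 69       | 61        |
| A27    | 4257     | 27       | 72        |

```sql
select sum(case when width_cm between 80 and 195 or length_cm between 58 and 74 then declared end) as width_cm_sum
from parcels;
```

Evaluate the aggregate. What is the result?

parcel=A94: ✓ → 3742
parcel=A77: ✗
parcel=A84: ✓ → 49
parcel=A26: ✓ → 2868
parcel=A57: ✓ → 4094
parcel=A91: ✓ → 1360
parcel=A56: ✗
parcel=A10: ✓ → 200
parcel=A51: ✓ → 426
parcel=A98: ✓ → 511
parcel=A27: ✓ → 4257
width_cm_sum = 3742 + 49 + 2868 + 4094 + 1360 + 200 + 426 + 511 + 4257 = 17507

17507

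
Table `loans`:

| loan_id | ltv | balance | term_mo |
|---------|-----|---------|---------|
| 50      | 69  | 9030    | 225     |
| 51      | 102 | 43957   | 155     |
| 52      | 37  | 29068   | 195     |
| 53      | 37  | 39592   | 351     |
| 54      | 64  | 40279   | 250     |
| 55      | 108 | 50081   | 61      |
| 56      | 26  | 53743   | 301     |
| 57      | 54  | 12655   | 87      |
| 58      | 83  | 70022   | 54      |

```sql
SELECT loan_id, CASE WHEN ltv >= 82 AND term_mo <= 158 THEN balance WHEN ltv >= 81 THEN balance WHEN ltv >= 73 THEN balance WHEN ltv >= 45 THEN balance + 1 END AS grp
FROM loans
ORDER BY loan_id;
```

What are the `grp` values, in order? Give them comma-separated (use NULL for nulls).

loan_id=50: ltv >= 45 → 9031
loan_id=51: ltv >= 82 AND term_mo <= 158 → 43957
loan_id=52: (no match → NULL) → NULL
loan_id=53: (no match → NULL) → NULL
loan_id=54: ltv >= 45 → 40280
loan_id=55: ltv >= 82 AND term_mo <= 158 → 50081
loan_id=56: (no match → NULL) → NULL
loan_id=57: ltv >= 45 → 12656
loan_id=58: ltv >= 82 AND term_mo <= 158 → 70022

9031, 43957, NULL, NULL, 40280, 50081, NULL, 12656, 70022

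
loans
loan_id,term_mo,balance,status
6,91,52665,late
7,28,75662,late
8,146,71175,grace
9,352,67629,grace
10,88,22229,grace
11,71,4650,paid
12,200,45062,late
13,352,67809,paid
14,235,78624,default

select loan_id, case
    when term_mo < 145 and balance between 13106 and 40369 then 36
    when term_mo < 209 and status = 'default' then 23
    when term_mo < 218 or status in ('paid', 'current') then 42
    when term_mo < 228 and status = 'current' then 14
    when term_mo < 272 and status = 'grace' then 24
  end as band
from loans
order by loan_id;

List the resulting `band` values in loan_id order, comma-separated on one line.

loan_id=6: term_mo < 218 or status in ('paid', 'current') → 42
loan_id=7: term_mo < 218 or status in ('paid', 'current') → 42
loan_id=8: term_mo < 218 or status in ('paid', 'current') → 42
loan_id=9: (no match → NULL) → NULL
loan_id=10: term_mo < 145 and balance between 13106 and 40369 → 36
loan_id=11: term_mo < 218 or status in ('paid', 'current') → 42
loan_id=12: term_mo < 218 or status in ('paid', 'current') → 42
loan_id=13: term_mo < 218 or status in ('paid', 'current') → 42
loan_id=14: (no match → NULL) → NULL

42, 42, 42, NULL, 36, 42, 42, 42, NULL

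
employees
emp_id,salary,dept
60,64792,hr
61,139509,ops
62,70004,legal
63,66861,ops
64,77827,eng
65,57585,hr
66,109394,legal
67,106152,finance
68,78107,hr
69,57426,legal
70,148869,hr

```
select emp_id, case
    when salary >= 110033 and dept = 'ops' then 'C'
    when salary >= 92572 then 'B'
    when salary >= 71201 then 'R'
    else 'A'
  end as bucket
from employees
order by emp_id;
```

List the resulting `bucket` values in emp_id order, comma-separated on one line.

A, C, A, A, R, A, B, B, R, A, B

emp_id=60: ELSE → A
emp_id=61: salary >= 110033 and dept = 'ops' → C
emp_id=62: ELSE → A
emp_id=63: ELSE → A
emp_id=64: salary >= 71201 → R
emp_id=65: ELSE → A
emp_id=66: salary >= 92572 → B
emp_id=67: salary >= 92572 → B
emp_id=68: salary >= 71201 → R
emp_id=69: ELSE → A
emp_id=70: salary >= 92572 → B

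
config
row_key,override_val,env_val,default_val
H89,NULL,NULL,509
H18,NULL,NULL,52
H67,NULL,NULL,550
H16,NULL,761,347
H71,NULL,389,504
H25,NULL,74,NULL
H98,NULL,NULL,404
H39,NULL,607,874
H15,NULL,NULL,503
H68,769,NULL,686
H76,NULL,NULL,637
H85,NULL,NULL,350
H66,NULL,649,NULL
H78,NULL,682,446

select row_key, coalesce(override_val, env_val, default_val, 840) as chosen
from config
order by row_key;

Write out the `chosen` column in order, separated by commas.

503, 761, 52, 74, 607, 649, 550, 769, 389, 637, 682, 350, 509, 404

row_key=H15: override_val=NULL, env_val=NULL, default_val=503 → 503
row_key=H16: override_val=NULL, env_val=761 → 761
row_key=H18: override_val=NULL, env_val=NULL, default_val=52 → 52
row_key=H25: override_val=NULL, env_val=74 → 74
row_key=H39: override_val=NULL, env_val=607 → 607
row_key=H66: override_val=NULL, env_val=649 → 649
row_key=H67: override_val=NULL, env_val=NULL, default_val=550 → 550
row_key=H68: override_val=769 → 769
row_key=H71: override_val=NULL, env_val=389 → 389
row_key=H76: override_val=NULL, env_val=NULL, default_val=637 → 637
row_key=H78: override_val=NULL, env_val=682 → 682
row_key=H85: override_val=NULL, env_val=NULL, default_val=350 → 350
row_key=H89: override_val=NULL, env_val=NULL, default_val=509 → 509
row_key=H98: override_val=NULL, env_val=NULL, default_val=404 → 404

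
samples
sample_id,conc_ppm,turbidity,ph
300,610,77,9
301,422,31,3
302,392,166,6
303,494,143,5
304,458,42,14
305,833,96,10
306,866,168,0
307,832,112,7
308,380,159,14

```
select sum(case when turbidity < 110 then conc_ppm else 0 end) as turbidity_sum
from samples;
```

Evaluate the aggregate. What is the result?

sample_id=300: ✓ → 610
sample_id=301: ✓ → 422
sample_id=302: ✗
sample_id=303: ✗
sample_id=304: ✓ → 458
sample_id=305: ✓ → 833
sample_id=306: ✗
sample_id=307: ✗
sample_id=308: ✗
turbidity_sum = 610 + 422 + 458 + 833 = 2323

2323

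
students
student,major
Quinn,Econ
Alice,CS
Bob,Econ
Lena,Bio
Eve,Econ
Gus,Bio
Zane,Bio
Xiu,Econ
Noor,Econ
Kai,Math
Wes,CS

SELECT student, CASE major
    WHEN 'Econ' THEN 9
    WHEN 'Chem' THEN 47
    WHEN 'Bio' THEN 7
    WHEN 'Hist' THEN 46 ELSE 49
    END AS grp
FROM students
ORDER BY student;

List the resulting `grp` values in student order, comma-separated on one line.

student=Alice: ELSE → 49
student=Bob: major='Econ' → 9
student=Eve: major='Econ' → 9
student=Gus: major='Bio' → 7
student=Kai: ELSE → 49
student=Lena: major='Bio' → 7
student=Noor: major='Econ' → 9
student=Quinn: major='Econ' → 9
student=Wes: ELSE → 49
student=Xiu: major='Econ' → 9
student=Zane: major='Bio' → 7

49, 9, 9, 7, 49, 7, 9, 9, 49, 9, 7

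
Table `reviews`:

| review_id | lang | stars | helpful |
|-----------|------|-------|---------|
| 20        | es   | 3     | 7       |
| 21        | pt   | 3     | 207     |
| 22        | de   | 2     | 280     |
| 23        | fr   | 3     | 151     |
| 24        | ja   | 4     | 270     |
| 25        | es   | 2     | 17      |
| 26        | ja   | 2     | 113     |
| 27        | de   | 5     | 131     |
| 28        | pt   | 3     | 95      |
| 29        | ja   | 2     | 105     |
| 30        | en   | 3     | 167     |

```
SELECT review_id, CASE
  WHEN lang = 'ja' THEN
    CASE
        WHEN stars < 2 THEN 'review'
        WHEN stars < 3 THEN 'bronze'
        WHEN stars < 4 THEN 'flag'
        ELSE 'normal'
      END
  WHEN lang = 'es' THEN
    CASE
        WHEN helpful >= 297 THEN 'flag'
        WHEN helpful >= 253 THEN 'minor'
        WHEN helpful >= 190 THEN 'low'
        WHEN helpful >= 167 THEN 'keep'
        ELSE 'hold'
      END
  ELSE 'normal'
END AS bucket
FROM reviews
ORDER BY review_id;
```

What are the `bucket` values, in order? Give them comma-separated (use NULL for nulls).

review_id=20: lang='es' → inner[ELSE] → hold
review_id=21: lang='pt' → outer ELSE → normal
review_id=22: lang='de' → outer ELSE → normal
review_id=23: lang='fr' → outer ELSE → normal
review_id=24: lang='ja' → inner[ELSE] → normal
review_id=25: lang='es' → inner[ELSE] → hold
review_id=26: lang='ja' → inner[stars < 3] → bronze
review_id=27: lang='de' → outer ELSE → normal
review_id=28: lang='pt' → outer ELSE → normal
review_id=29: lang='ja' → inner[stars < 3] → bronze
review_id=30: lang='en' → outer ELSE → normal

hold, normal, normal, normal, normal, hold, bronze, normal, normal, bronze, normal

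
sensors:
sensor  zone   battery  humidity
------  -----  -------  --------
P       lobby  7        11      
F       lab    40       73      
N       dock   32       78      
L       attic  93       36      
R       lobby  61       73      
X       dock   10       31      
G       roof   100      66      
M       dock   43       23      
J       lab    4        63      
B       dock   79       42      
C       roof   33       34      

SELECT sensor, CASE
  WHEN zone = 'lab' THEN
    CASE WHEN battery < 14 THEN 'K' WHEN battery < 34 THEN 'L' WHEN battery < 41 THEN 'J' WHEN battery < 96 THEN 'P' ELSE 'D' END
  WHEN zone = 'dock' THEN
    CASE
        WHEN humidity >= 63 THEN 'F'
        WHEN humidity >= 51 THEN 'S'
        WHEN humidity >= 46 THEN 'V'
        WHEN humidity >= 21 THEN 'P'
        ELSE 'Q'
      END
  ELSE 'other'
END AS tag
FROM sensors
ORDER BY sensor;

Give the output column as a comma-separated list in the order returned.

sensor=B: zone='dock' → inner[humidity >= 21] → P
sensor=C: zone='roof' → outer ELSE → other
sensor=F: zone='lab' → inner[battery < 41] → J
sensor=G: zone='roof' → outer ELSE → other
sensor=J: zone='lab' → inner[battery < 14] → K
sensor=L: zone='attic' → outer ELSE → other
sensor=M: zone='dock' → inner[humidity >= 21] → P
sensor=N: zone='dock' → inner[humidity >= 63] → F
sensor=P: zone='lobby' → outer ELSE → other
sensor=R: zone='lobby' → outer ELSE → other
sensor=X: zone='dock' → inner[humidity >= 21] → P

P, other, J, other, K, other, P, F, other, other, P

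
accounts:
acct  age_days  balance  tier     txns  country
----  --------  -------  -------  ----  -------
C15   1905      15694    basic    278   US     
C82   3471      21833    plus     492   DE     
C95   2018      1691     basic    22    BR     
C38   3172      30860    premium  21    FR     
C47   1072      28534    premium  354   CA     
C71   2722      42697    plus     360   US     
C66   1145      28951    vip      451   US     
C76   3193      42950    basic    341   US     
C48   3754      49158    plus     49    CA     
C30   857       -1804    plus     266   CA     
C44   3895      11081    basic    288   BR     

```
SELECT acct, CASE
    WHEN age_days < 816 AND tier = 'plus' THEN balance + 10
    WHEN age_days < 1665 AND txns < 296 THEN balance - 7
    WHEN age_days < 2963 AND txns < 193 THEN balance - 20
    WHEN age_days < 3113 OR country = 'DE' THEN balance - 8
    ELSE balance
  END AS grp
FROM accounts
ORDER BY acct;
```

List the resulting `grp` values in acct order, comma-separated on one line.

acct=C15: age_days < 3113 OR country = 'DE' → 15686
acct=C30: age_days < 1665 AND txns < 296 → -1811
acct=C38: ELSE → 30860
acct=C44: ELSE → 11081
acct=C47: age_days < 3113 OR country = 'DE' → 28526
acct=C48: ELSE → 49158
acct=C66: age_days < 3113 OR country = 'DE' → 28943
acct=C71: age_days < 3113 OR country = 'DE' → 42689
acct=C76: ELSE → 42950
acct=C82: age_days < 3113 OR country = 'DE' → 21825
acct=C95: age_days < 2963 AND txns < 193 → 1671

15686, -1811, 30860, 11081, 28526, 49158, 28943, 42689, 42950, 21825, 1671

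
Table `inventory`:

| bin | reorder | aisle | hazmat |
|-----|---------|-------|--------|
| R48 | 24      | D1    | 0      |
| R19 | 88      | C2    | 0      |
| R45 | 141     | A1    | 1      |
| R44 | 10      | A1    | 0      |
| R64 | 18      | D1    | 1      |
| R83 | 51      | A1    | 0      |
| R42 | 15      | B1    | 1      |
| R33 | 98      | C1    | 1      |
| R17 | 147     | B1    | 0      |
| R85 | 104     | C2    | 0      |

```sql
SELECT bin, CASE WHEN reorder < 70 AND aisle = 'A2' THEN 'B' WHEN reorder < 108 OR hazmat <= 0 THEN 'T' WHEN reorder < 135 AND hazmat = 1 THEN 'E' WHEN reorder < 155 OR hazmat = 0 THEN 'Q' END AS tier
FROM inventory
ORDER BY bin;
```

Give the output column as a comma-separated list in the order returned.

T, T, T, T, T, Q, T, T, T, T

bin=R17: reorder < 108 OR hazmat <= 0 → T
bin=R19: reorder < 108 OR hazmat <= 0 → T
bin=R33: reorder < 108 OR hazmat <= 0 → T
bin=R42: reorder < 108 OR hazmat <= 0 → T
bin=R44: reorder < 108 OR hazmat <= 0 → T
bin=R45: reorder < 155 OR hazmat = 0 → Q
bin=R48: reorder < 108 OR hazmat <= 0 → T
bin=R64: reorder < 108 OR hazmat <= 0 → T
bin=R83: reorder < 108 OR hazmat <= 0 → T
bin=R85: reorder < 108 OR hazmat <= 0 → T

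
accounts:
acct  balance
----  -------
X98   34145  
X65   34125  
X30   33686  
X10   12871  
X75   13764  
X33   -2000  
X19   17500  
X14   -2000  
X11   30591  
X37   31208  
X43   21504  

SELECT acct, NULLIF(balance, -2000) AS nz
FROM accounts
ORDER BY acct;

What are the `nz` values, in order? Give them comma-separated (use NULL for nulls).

12871, 30591, NULL, 17500, 33686, NULL, 31208, 21504, 34125, 13764, 34145

acct=X10: balance=12871 vs -2000: differ → 12871
acct=X11: balance=30591 vs -2000: differ → 30591
acct=X14: balance=-2000 vs -2000: equal → NULL
acct=X19: balance=17500 vs -2000: differ → 17500
acct=X30: balance=33686 vs -2000: differ → 33686
acct=X33: balance=-2000 vs -2000: equal → NULL
acct=X37: balance=31208 vs -2000: differ → 31208
acct=X43: balance=21504 vs -2000: differ → 21504
acct=X65: balance=34125 vs -2000: differ → 34125
acct=X75: balance=13764 vs -2000: differ → 13764
acct=X98: balance=34145 vs -2000: differ → 34145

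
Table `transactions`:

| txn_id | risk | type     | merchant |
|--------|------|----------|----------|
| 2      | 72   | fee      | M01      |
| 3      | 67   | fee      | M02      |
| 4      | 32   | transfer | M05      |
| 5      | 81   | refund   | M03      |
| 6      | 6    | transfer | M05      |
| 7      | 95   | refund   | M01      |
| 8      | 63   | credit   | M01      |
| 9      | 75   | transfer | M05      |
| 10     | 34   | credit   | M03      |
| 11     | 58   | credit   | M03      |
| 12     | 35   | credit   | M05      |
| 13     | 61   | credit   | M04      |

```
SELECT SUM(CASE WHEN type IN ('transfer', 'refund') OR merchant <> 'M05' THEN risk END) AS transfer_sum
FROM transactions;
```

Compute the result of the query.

txn_id=2: ✓ → 72
txn_id=3: ✓ → 67
txn_id=4: ✓ → 32
txn_id=5: ✓ → 81
txn_id=6: ✓ → 6
txn_id=7: ✓ → 95
txn_id=8: ✓ → 63
txn_id=9: ✓ → 75
txn_id=10: ✓ → 34
txn_id=11: ✓ → 58
txn_id=12: ✗
txn_id=13: ✓ → 61
transfer_sum = 72 + 67 + 32 + 81 + 6 + 95 + 63 + 75 + 34 + 58 + 61 = 644

644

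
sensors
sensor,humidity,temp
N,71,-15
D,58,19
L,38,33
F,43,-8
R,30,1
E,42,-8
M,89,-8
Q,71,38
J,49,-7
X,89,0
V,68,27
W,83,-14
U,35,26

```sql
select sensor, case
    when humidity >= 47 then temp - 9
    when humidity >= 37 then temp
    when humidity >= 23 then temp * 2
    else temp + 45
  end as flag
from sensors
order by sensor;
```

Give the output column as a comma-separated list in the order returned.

sensor=D: humidity >= 47 → 10
sensor=E: humidity >= 37 → -8
sensor=F: humidity >= 37 → -8
sensor=J: humidity >= 47 → -16
sensor=L: humidity >= 37 → 33
sensor=M: humidity >= 47 → -17
sensor=N: humidity >= 47 → -24
sensor=Q: humidity >= 47 → 29
sensor=R: humidity >= 23 → 2
sensor=U: humidity >= 23 → 52
sensor=V: humidity >= 47 → 18
sensor=W: humidity >= 47 → -23
sensor=X: humidity >= 47 → -9

10, -8, -8, -16, 33, -17, -24, 29, 2, 52, 18, -23, -9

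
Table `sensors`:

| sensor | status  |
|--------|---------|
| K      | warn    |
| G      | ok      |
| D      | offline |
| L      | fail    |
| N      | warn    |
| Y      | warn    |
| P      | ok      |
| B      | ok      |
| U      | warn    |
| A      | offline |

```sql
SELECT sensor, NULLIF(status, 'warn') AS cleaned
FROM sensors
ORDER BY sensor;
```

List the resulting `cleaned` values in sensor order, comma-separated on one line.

offline, ok, offline, ok, NULL, fail, NULL, ok, NULL, NULL

sensor=A: status=offline vs warn: differ → offline
sensor=B: status=ok vs warn: differ → ok
sensor=D: status=offline vs warn: differ → offline
sensor=G: status=ok vs warn: differ → ok
sensor=K: status=warn vs warn: equal → NULL
sensor=L: status=fail vs warn: differ → fail
sensor=N: status=warn vs warn: equal → NULL
sensor=P: status=ok vs warn: differ → ok
sensor=U: status=warn vs warn: equal → NULL
sensor=Y: status=warn vs warn: equal → NULL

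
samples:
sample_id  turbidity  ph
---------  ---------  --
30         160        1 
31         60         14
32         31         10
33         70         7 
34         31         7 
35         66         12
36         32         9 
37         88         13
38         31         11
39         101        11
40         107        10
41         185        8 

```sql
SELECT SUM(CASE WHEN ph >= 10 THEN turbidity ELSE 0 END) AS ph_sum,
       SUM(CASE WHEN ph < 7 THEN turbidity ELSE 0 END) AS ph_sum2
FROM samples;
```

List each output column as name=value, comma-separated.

[ph_sum: ph >= 10]
sample_id=30: ✗
sample_id=31: ✓ → 60
sample_id=32: ✓ → 31
sample_id=33: ✗
sample_id=34: ✗
sample_id=35: ✓ → 66
sample_id=36: ✗
sample_id=37: ✓ → 88
sample_id=38: ✓ → 31
sample_id=39: ✓ → 101
sample_id=40: ✓ → 107
sample_id=41: ✗
ph_sum = 60 + 31 + 66 + 88 + 31 + 101 + 107 = 484
—
[ph_sum2: ph < 7]
sample_id=30: ✓ → 160
sample_id=31: ✗
sample_id=32: ✗
sample_id=33: ✗
sample_id=34: ✗
sample_id=35: ✗
sample_id=36: ✗
sample_id=37: ✗
sample_id=38: ✗
sample_id=39: ✗
sample_id=40: ✗
sample_id=41: ✗
ph_sum2 = 160

ph_sum=484, ph_sum2=160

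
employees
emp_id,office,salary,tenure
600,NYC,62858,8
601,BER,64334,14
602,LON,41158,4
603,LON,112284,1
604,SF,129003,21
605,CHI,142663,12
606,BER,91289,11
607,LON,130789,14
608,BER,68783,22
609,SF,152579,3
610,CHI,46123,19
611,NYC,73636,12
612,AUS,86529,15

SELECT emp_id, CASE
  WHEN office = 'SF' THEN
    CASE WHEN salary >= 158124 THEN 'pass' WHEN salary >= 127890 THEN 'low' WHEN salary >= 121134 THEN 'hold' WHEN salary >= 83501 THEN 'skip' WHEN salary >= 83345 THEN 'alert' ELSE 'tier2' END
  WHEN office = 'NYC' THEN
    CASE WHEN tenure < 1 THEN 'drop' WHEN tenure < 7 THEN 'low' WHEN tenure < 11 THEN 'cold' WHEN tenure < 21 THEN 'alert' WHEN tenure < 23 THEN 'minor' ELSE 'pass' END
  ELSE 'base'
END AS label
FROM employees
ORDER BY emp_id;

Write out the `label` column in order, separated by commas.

cold, base, base, base, low, base, base, base, base, low, base, alert, base

emp_id=600: office='NYC' → inner[tenure < 11] → cold
emp_id=601: office='BER' → outer ELSE → base
emp_id=602: office='LON' → outer ELSE → base
emp_id=603: office='LON' → outer ELSE → base
emp_id=604: office='SF' → inner[salary >= 127890] → low
emp_id=605: office='CHI' → outer ELSE → base
emp_id=606: office='BER' → outer ELSE → base
emp_id=607: office='LON' → outer ELSE → base
emp_id=608: office='BER' → outer ELSE → base
emp_id=609: office='SF' → inner[salary >= 127890] → low
emp_id=610: office='CHI' → outer ELSE → base
emp_id=611: office='NYC' → inner[tenure < 21] → alert
emp_id=612: office='AUS' → outer ELSE → base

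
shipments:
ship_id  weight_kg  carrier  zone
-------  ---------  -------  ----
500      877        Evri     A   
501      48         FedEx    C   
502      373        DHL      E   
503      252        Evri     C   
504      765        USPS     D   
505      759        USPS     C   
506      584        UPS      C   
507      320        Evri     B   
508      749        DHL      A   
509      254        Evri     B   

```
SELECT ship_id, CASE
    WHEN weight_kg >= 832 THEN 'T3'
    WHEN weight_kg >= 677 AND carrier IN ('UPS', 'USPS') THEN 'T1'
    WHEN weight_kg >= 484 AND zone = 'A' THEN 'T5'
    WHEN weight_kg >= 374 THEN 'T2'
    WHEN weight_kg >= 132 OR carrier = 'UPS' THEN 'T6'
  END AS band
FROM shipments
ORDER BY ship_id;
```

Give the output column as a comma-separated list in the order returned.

T3, NULL, T6, T6, T1, T1, T2, T6, T5, T6

ship_id=500: weight_kg >= 832 → T3
ship_id=501: (no match → NULL) → NULL
ship_id=502: weight_kg >= 132 OR carrier = 'UPS' → T6
ship_id=503: weight_kg >= 132 OR carrier = 'UPS' → T6
ship_id=504: weight_kg >= 677 AND carrier IN ('UPS', 'USPS') → T1
ship_id=505: weight_kg >= 677 AND carrier IN ('UPS', 'USPS') → T1
ship_id=506: weight_kg >= 374 → T2
ship_id=507: weight_kg >= 132 OR carrier = 'UPS' → T6
ship_id=508: weight_kg >= 484 AND zone = 'A' → T5
ship_id=509: weight_kg >= 132 OR carrier = 'UPS' → T6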